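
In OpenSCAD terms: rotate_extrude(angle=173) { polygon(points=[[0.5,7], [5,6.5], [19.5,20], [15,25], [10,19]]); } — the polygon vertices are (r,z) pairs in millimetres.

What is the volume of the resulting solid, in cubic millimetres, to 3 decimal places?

Volume = 3597.638 mm³

Profile (r,z), 5 vertices: (0.5,7) (5,6.5) (19.5,20) (15,25) (10,19)
edge 0: (0.5,7)→(5,6.5)  cross = 0.5·6.5 − 5·7 = -31.7500; (r_i+r_j)·cross = 5.5·-31.7500 = -174.6250
edge 1: (5,6.5)→(19.5,20)  cross = 5·20 − 19.5·6.5 = -26.7500; (r_i+r_j)·cross = 24.5·-26.7500 = -655.3750
edge 2: (19.5,20)→(15,25)  cross = 19.5·25 − 15·20 = 187.5000; (r_i+r_j)·cross = 34.5·187.5000 = 6468.7500
edge 3: (15,25)→(10,19)  cross = 15·19 − 10·25 = 35.0000; (r_i+r_j)·cross = 25·35.0000 = 875.0000
edge 4: (10,19)→(0.5,7)  cross = 10·7 − 0.5·19 = 60.5000; (r_i+r_j)·cross = 10.5·60.5000 = 635.2500
Σcross = 224.5000 → A = |Σcross|/2 = 112.2500 mm²
Σ(r_i+r_j)·cross = 7149.0000 → first moment M = |Σ|/6 = 1191.5000
R_c = M/A = 1191.5000/112.2500 = 10.6147 mm
θ = 173° = 3.019420 rad
V = θ·R_c·A = 3.019420·10.6147·112.2500 = 3597.638 mm³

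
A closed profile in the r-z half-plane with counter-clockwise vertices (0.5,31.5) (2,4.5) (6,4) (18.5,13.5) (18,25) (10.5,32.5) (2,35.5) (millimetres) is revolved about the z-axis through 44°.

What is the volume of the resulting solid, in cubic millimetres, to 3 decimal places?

Profile (r,z), 7 vertices: (0.5,31.5) (2,4.5) (6,4) (18.5,13.5) (18,25) (10.5,32.5) (2,35.5)
edge 0: (0.5,31.5)→(2,4.5)  cross = 0.5·4.5 − 2·31.5 = -60.7500; (r_i+r_j)·cross = 2.5·-60.7500 = -151.8750
edge 1: (2,4.5)→(6,4)  cross = 2·4 − 6·4.5 = -19.0000; (r_i+r_j)·cross = 8·-19.0000 = -152.0000
edge 2: (6,4)→(18.5,13.5)  cross = 6·13.5 − 18.5·4 = 7.0000; (r_i+r_j)·cross = 24.5·7.0000 = 171.5000
edge 3: (18.5,13.5)→(18,25)  cross = 18.5·25 − 18·13.5 = 219.5000; (r_i+r_j)·cross = 36.5·219.5000 = 8011.7500
edge 4: (18,25)→(10.5,32.5)  cross = 18·32.5 − 10.5·25 = 322.5000; (r_i+r_j)·cross = 28.5·322.5000 = 9191.2500
edge 5: (10.5,32.5)→(2,35.5)  cross = 10.5·35.5 − 2·32.5 = 307.7500; (r_i+r_j)·cross = 12.5·307.7500 = 3846.8750
edge 6: (2,35.5)→(0.5,31.5)  cross = 2·31.5 − 0.5·35.5 = 45.2500; (r_i+r_j)·cross = 2.5·45.2500 = 113.1250
Σcross = 822.2500 → A = |Σcross|/2 = 411.1250 mm²
Σ(r_i+r_j)·cross = 21030.6250 → first moment M = |Σ|/6 = 3505.1042
R_c = M/A = 3505.1042/411.1250 = 8.5256 mm
θ = 44° = 0.767945 rad
V = θ·R_c·A = 0.767945·8.5256·411.1250 = 2691.727 mm³

Volume = 2691.727 mm³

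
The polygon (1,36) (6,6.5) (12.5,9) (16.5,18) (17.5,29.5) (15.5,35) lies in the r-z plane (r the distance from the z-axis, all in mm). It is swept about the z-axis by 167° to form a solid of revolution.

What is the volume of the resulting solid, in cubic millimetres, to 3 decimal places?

Volume = 9638.002 mm³

Profile (r,z), 6 vertices: (1,36) (6,6.5) (12.5,9) (16.5,18) (17.5,29.5) (15.5,35)
edge 0: (1,36)→(6,6.5)  cross = 1·6.5 − 6·36 = -209.5000; (r_i+r_j)·cross = 7·-209.5000 = -1466.5000
edge 1: (6,6.5)→(12.5,9)  cross = 6·9 − 12.5·6.5 = -27.2500; (r_i+r_j)·cross = 18.5·-27.2500 = -504.1250
edge 2: (12.5,9)→(16.5,18)  cross = 12.5·18 − 16.5·9 = 76.5000; (r_i+r_j)·cross = 29·76.5000 = 2218.5000
edge 3: (16.5,18)→(17.5,29.5)  cross = 16.5·29.5 − 17.5·18 = 171.7500; (r_i+r_j)·cross = 34·171.7500 = 5839.5000
edge 4: (17.5,29.5)→(15.5,35)  cross = 17.5·35 − 15.5·29.5 = 155.2500; (r_i+r_j)·cross = 33·155.2500 = 5123.2500
edge 5: (15.5,35)→(1,36)  cross = 15.5·36 − 1·35 = 523.0000; (r_i+r_j)·cross = 16.5·523.0000 = 8629.5000
Σcross = 689.7500 → A = |Σcross|/2 = 344.8750 mm²
Σ(r_i+r_j)·cross = 19840.1250 → first moment M = |Σ|/6 = 3306.6875
R_c = M/A = 3306.6875/344.8750 = 9.5881 mm
θ = 167° = 2.914700 rad
V = θ·R_c·A = 2.914700·9.5881·344.8750 = 9638.002 mm³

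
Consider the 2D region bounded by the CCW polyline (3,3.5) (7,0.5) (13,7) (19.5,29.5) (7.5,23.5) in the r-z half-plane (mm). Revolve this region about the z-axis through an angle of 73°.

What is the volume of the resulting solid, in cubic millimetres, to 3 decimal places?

Profile (r,z), 5 vertices: (3,3.5) (7,0.5) (13,7) (19.5,29.5) (7.5,23.5)
edge 0: (3,3.5)→(7,0.5)  cross = 3·0.5 − 7·3.5 = -23.0000; (r_i+r_j)·cross = 10·-23.0000 = -230.0000
edge 1: (7,0.5)→(13,7)  cross = 7·7 − 13·0.5 = 42.5000; (r_i+r_j)·cross = 20·42.5000 = 850.0000
edge 2: (13,7)→(19.5,29.5)  cross = 13·29.5 − 19.5·7 = 247.0000; (r_i+r_j)·cross = 32.5·247.0000 = 8027.5000
edge 3: (19.5,29.5)→(7.5,23.5)  cross = 19.5·23.5 − 7.5·29.5 = 237.0000; (r_i+r_j)·cross = 27·237.0000 = 6399.0000
edge 4: (7.5,23.5)→(3,3.5)  cross = 7.5·3.5 − 3·23.5 = -44.2500; (r_i+r_j)·cross = 10.5·-44.2500 = -464.6250
Σcross = 459.2500 → A = |Σcross|/2 = 229.6250 mm²
Σ(r_i+r_j)·cross = 14581.8750 → first moment M = |Σ|/6 = 2430.3125
R_c = M/A = 2430.3125/229.6250 = 10.5838 mm
θ = 73° = 1.274090 rad
V = θ·R_c·A = 1.274090·10.5838·229.6250 = 3096.438 mm³

Volume = 3096.438 mm³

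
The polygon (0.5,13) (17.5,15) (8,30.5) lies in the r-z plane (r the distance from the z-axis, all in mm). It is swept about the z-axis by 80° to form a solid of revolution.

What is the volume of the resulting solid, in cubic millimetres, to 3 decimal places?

Volume = 1709.259 mm³

Profile (r,z), 3 vertices: (0.5,13) (17.5,15) (8,30.5)
edge 0: (0.5,13)→(17.5,15)  cross = 0.5·15 − 17.5·13 = -220.0000; (r_i+r_j)·cross = 18·-220.0000 = -3960.0000
edge 1: (17.5,15)→(8,30.5)  cross = 17.5·30.5 − 8·15 = 413.7500; (r_i+r_j)·cross = 25.5·413.7500 = 10550.6250
edge 2: (8,30.5)→(0.5,13)  cross = 8·13 − 0.5·30.5 = 88.7500; (r_i+r_j)·cross = 8.5·88.7500 = 754.3750
Σcross = 282.5000 → A = |Σcross|/2 = 141.2500 mm²
Σ(r_i+r_j)·cross = 7345.0000 → first moment M = |Σ|/6 = 1224.1667
R_c = M/A = 1224.1667/141.2500 = 8.6667 mm
θ = 80° = 1.396263 rad
V = θ·R_c·A = 1.396263·8.6667·141.2500 = 1709.259 mm³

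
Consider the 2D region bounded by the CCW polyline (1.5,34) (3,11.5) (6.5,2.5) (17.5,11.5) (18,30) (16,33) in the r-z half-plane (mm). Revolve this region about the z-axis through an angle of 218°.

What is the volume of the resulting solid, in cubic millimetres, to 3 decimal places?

Volume = 14929.154 mm³

Profile (r,z), 6 vertices: (1.5,34) (3,11.5) (6.5,2.5) (17.5,11.5) (18,30) (16,33)
edge 0: (1.5,34)→(3,11.5)  cross = 1.5·11.5 − 3·34 = -84.7500; (r_i+r_j)·cross = 4.5·-84.7500 = -381.3750
edge 1: (3,11.5)→(6.5,2.5)  cross = 3·2.5 − 6.5·11.5 = -67.2500; (r_i+r_j)·cross = 9.5·-67.2500 = -638.8750
edge 2: (6.5,2.5)→(17.5,11.5)  cross = 6.5·11.5 − 17.5·2.5 = 31.0000; (r_i+r_j)·cross = 24·31.0000 = 744.0000
edge 3: (17.5,11.5)→(18,30)  cross = 17.5·30 − 18·11.5 = 318.0000; (r_i+r_j)·cross = 35.5·318.0000 = 11289.0000
edge 4: (18,30)→(16,33)  cross = 18·33 − 16·30 = 114.0000; (r_i+r_j)·cross = 34·114.0000 = 3876.0000
edge 5: (16,33)→(1.5,34)  cross = 16·34 − 1.5·33 = 494.5000; (r_i+r_j)·cross = 17.5·494.5000 = 8653.7500
Σcross = 805.5000 → A = |Σcross|/2 = 402.7500 mm²
Σ(r_i+r_j)·cross = 23542.5000 → first moment M = |Σ|/6 = 3923.7500
R_c = M/A = 3923.7500/402.7500 = 9.7424 mm
θ = 218° = 3.804818 rad
V = θ·R_c·A = 3.804818·9.7424·402.7500 = 14929.154 mm³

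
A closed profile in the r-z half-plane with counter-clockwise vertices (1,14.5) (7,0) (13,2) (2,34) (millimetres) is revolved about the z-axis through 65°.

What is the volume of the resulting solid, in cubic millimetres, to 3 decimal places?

Profile (r,z), 4 vertices: (1,14.5) (7,0) (13,2) (2,34)
edge 0: (1,14.5)→(7,0)  cross = 1·0 − 7·14.5 = -101.5000; (r_i+r_j)·cross = 8·-101.5000 = -812.0000
edge 1: (7,0)→(13,2)  cross = 7·2 − 13·0 = 14.0000; (r_i+r_j)·cross = 20·14.0000 = 280.0000
edge 2: (13,2)→(2,34)  cross = 13·34 − 2·2 = 438.0000; (r_i+r_j)·cross = 15·438.0000 = 6570.0000
edge 3: (2,34)→(1,14.5)  cross = 2·14.5 − 1·34 = -5.0000; (r_i+r_j)·cross = 3·-5.0000 = -15.0000
Σcross = 345.5000 → A = |Σcross|/2 = 172.7500 mm²
Σ(r_i+r_j)·cross = 6023.0000 → first moment M = |Σ|/6 = 1003.8333
R_c = M/A = 1003.8333/172.7500 = 5.8109 mm
θ = 65° = 1.134464 rad
V = θ·R_c·A = 1.134464·5.8109·172.7500 = 1138.813 mm³

Volume = 1138.813 mm³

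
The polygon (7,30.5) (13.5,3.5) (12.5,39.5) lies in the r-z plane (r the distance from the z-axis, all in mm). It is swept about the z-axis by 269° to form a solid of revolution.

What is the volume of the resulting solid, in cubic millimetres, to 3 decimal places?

Volume = 5345.184 mm³

Profile (r,z), 3 vertices: (7,30.5) (13.5,3.5) (12.5,39.5)
edge 0: (7,30.5)→(13.5,3.5)  cross = 7·3.5 − 13.5·30.5 = -387.2500; (r_i+r_j)·cross = 20.5·-387.2500 = -7938.6250
edge 1: (13.5,3.5)→(12.5,39.5)  cross = 13.5·39.5 − 12.5·3.5 = 489.5000; (r_i+r_j)·cross = 26·489.5000 = 12727.0000
edge 2: (12.5,39.5)→(7,30.5)  cross = 12.5·30.5 − 7·39.5 = 104.7500; (r_i+r_j)·cross = 19.5·104.7500 = 2042.6250
Σcross = 207.0000 → A = |Σcross|/2 = 103.5000 mm²
Σ(r_i+r_j)·cross = 6831.0000 → first moment M = |Σ|/6 = 1138.5000
R_c = M/A = 1138.5000/103.5000 = 11.0000 mm
θ = 269° = 4.694936 rad
V = θ·R_c·A = 4.694936·11.0000·103.5000 = 5345.184 mm³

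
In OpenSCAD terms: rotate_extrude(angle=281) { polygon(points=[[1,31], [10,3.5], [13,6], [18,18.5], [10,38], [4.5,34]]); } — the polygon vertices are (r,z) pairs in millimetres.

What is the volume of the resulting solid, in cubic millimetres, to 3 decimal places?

Profile (r,z), 6 vertices: (1,31) (10,3.5) (13,6) (18,18.5) (10,38) (4.5,34)
edge 0: (1,31)→(10,3.5)  cross = 1·3.5 − 10·31 = -306.5000; (r_i+r_j)·cross = 11·-306.5000 = -3371.5000
edge 1: (10,3.5)→(13,6)  cross = 10·6 − 13·3.5 = 14.5000; (r_i+r_j)·cross = 23·14.5000 = 333.5000
edge 2: (13,6)→(18,18.5)  cross = 13·18.5 − 18·6 = 132.5000; (r_i+r_j)·cross = 31·132.5000 = 4107.5000
edge 3: (18,18.5)→(10,38)  cross = 18·38 − 10·18.5 = 499.0000; (r_i+r_j)·cross = 28·499.0000 = 13972.0000
edge 4: (10,38)→(4.5,34)  cross = 10·34 − 4.5·38 = 169.0000; (r_i+r_j)·cross = 14.5·169.0000 = 2450.5000
edge 5: (4.5,34)→(1,31)  cross = 4.5·31 − 1·34 = 105.5000; (r_i+r_j)·cross = 5.5·105.5000 = 580.2500
Σcross = 614.0000 → A = |Σcross|/2 = 307.0000 mm²
Σ(r_i+r_j)·cross = 18072.2500 → first moment M = |Σ|/6 = 3012.0417
R_c = M/A = 3012.0417/307.0000 = 9.8112 mm
θ = 281° = 4.904375 rad
V = θ·R_c·A = 4.904375·9.8112·307.0000 = 14772.182 mm³

Volume = 14772.182 mm³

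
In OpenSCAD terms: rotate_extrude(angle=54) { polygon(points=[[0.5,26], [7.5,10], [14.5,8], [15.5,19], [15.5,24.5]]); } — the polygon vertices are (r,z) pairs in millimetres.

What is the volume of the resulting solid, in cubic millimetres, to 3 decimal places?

Profile (r,z), 5 vertices: (0.5,26) (7.5,10) (14.5,8) (15.5,19) (15.5,24.5)
edge 0: (0.5,26)→(7.5,10)  cross = 0.5·10 − 7.5·26 = -190.0000; (r_i+r_j)·cross = 8·-190.0000 = -1520.0000
edge 1: (7.5,10)→(14.5,8)  cross = 7.5·8 − 14.5·10 = -85.0000; (r_i+r_j)·cross = 22·-85.0000 = -1870.0000
edge 2: (14.5,8)→(15.5,19)  cross = 14.5·19 − 15.5·8 = 151.5000; (r_i+r_j)·cross = 30·151.5000 = 4545.0000
edge 3: (15.5,19)→(15.5,24.5)  cross = 15.5·24.5 − 15.5·19 = 85.2500; (r_i+r_j)·cross = 31·85.2500 = 2642.7500
edge 4: (15.5,24.5)→(0.5,26)  cross = 15.5·26 − 0.5·24.5 = 390.7500; (r_i+r_j)·cross = 16·390.7500 = 6252.0000
Σcross = 352.5000 → A = |Σcross|/2 = 176.2500 mm²
Σ(r_i+r_j)·cross = 10049.7500 → first moment M = |Σ|/6 = 1674.9583
R_c = M/A = 1674.9583/176.2500 = 9.5033 mm
θ = 54° = 0.942478 rad
V = θ·R_c·A = 0.942478·9.5033·176.2500 = 1578.611 mm³

Volume = 1578.611 mm³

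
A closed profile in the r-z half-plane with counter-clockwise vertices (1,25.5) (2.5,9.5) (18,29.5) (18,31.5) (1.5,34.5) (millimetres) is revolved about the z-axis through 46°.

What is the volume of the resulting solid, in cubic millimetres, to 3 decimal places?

Profile (r,z), 5 vertices: (1,25.5) (2.5,9.5) (18,29.5) (18,31.5) (1.5,34.5)
edge 0: (1,25.5)→(2.5,9.5)  cross = 1·9.5 − 2.5·25.5 = -54.2500; (r_i+r_j)·cross = 3.5·-54.2500 = -189.8750
edge 1: (2.5,9.5)→(18,29.5)  cross = 2.5·29.5 − 18·9.5 = -97.2500; (r_i+r_j)·cross = 20.5·-97.2500 = -1993.6250
edge 2: (18,29.5)→(18,31.5)  cross = 18·31.5 − 18·29.5 = 36.0000; (r_i+r_j)·cross = 36·36.0000 = 1296.0000
edge 3: (18,31.5)→(1.5,34.5)  cross = 18·34.5 − 1.5·31.5 = 573.7500; (r_i+r_j)·cross = 19.5·573.7500 = 11188.1250
edge 4: (1.5,34.5)→(1,25.5)  cross = 1.5·25.5 − 1·34.5 = 3.7500; (r_i+r_j)·cross = 2.5·3.7500 = 9.3750
Σcross = 462.0000 → A = |Σcross|/2 = 231.0000 mm²
Σ(r_i+r_j)·cross = 10310.0000 → first moment M = |Σ|/6 = 1718.3333
R_c = M/A = 1718.3333/231.0000 = 7.4387 mm
θ = 46° = 0.802851 rad
V = θ·R_c·A = 0.802851·7.4387·231.0000 = 1379.566 mm³

Volume = 1379.566 mm³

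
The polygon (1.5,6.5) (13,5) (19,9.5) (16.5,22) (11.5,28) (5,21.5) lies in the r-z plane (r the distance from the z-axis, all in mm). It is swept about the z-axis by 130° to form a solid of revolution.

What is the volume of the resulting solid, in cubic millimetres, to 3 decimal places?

Profile (r,z), 6 vertices: (1.5,6.5) (13,5) (19,9.5) (16.5,22) (11.5,28) (5,21.5)
edge 0: (1.5,6.5)→(13,5)  cross = 1.5·5 − 13·6.5 = -77.0000; (r_i+r_j)·cross = 14.5·-77.0000 = -1116.5000
edge 1: (13,5)→(19,9.5)  cross = 13·9.5 − 19·5 = 28.5000; (r_i+r_j)·cross = 32·28.5000 = 912.0000
edge 2: (19,9.5)→(16.5,22)  cross = 19·22 − 16.5·9.5 = 261.2500; (r_i+r_j)·cross = 35.5·261.2500 = 9274.3750
edge 3: (16.5,22)→(11.5,28)  cross = 16.5·28 − 11.5·22 = 209.0000; (r_i+r_j)·cross = 28·209.0000 = 5852.0000
edge 4: (11.5,28)→(5,21.5)  cross = 11.5·21.5 − 5·28 = 107.2500; (r_i+r_j)·cross = 16.5·107.2500 = 1769.6250
edge 5: (5,21.5)→(1.5,6.5)  cross = 5·6.5 − 1.5·21.5 = 0.2500; (r_i+r_j)·cross = 6.5·0.2500 = 1.6250
Σcross = 529.2500 → A = |Σcross|/2 = 264.6250 mm²
Σ(r_i+r_j)·cross = 16693.1250 → first moment M = |Σ|/6 = 2782.1875
R_c = M/A = 2782.1875/264.6250 = 10.5137 mm
θ = 130° = 2.268928 rad
V = θ·R_c·A = 2.268928·10.5137·264.6250 = 6312.583 mm³

Volume = 6312.583 mm³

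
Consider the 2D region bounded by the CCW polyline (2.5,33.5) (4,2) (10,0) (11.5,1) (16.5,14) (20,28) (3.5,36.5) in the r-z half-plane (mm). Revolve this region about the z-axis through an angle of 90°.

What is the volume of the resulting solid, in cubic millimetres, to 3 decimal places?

Profile (r,z), 7 vertices: (2.5,33.5) (4,2) (10,0) (11.5,1) (16.5,14) (20,28) (3.5,36.5)
edge 0: (2.5,33.5)→(4,2)  cross = 2.5·2 − 4·33.5 = -129.0000; (r_i+r_j)·cross = 6.5·-129.0000 = -838.5000
edge 1: (4,2)→(10,0)  cross = 4·0 − 10·2 = -20.0000; (r_i+r_j)·cross = 14·-20.0000 = -280.0000
edge 2: (10,0)→(11.5,1)  cross = 10·1 − 11.5·0 = 10.0000; (r_i+r_j)·cross = 21.5·10.0000 = 215.0000
edge 3: (11.5,1)→(16.5,14)  cross = 11.5·14 − 16.5·1 = 144.5000; (r_i+r_j)·cross = 28·144.5000 = 4046.0000
edge 4: (16.5,14)→(20,28)  cross = 16.5·28 − 20·14 = 182.0000; (r_i+r_j)·cross = 36.5·182.0000 = 6643.0000
edge 5: (20,28)→(3.5,36.5)  cross = 20·36.5 − 3.5·28 = 632.0000; (r_i+r_j)·cross = 23.5·632.0000 = 14852.0000
edge 6: (3.5,36.5)→(2.5,33.5)  cross = 3.5·33.5 − 2.5·36.5 = 26.0000; (r_i+r_j)·cross = 6·26.0000 = 156.0000
Σcross = 845.5000 → A = |Σcross|/2 = 422.7500 mm²
Σ(r_i+r_j)·cross = 24793.5000 → first moment M = |Σ|/6 = 4132.2500
R_c = M/A = 4132.2500/422.7500 = 9.7747 mm
θ = 90° = 1.570796 rad
V = θ·R_c·A = 1.570796·9.7747·422.7500 = 6490.923 mm³

Volume = 6490.923 mm³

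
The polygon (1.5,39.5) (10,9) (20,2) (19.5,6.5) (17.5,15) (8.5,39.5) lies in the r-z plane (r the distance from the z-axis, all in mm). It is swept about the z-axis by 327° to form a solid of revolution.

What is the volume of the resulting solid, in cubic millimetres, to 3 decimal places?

Profile (r,z), 6 vertices: (1.5,39.5) (10,9) (20,2) (19.5,6.5) (17.5,15) (8.5,39.5)
edge 0: (1.5,39.5)→(10,9)  cross = 1.5·9 − 10·39.5 = -381.5000; (r_i+r_j)·cross = 11.5·-381.5000 = -4387.2500
edge 1: (10,9)→(20,2)  cross = 10·2 − 20·9 = -160.0000; (r_i+r_j)·cross = 30·-160.0000 = -4800.0000
edge 2: (20,2)→(19.5,6.5)  cross = 20·6.5 − 19.5·2 = 91.0000; (r_i+r_j)·cross = 39.5·91.0000 = 3594.5000
edge 3: (19.5,6.5)→(17.5,15)  cross = 19.5·15 − 17.5·6.5 = 178.7500; (r_i+r_j)·cross = 37·178.7500 = 6613.7500
edge 4: (17.5,15)→(8.5,39.5)  cross = 17.5·39.5 − 8.5·15 = 563.7500; (r_i+r_j)·cross = 26·563.7500 = 14657.5000
edge 5: (8.5,39.5)→(1.5,39.5)  cross = 8.5·39.5 − 1.5·39.5 = 276.5000; (r_i+r_j)·cross = 10·276.5000 = 2765.0000
Σcross = 568.5000 → A = |Σcross|/2 = 284.2500 mm²
Σ(r_i+r_j)·cross = 18443.5000 → first moment M = |Σ|/6 = 3073.9167
R_c = M/A = 3073.9167/284.2500 = 10.8141 mm
θ = 327° = 5.707227 rad
V = θ·R_c·A = 5.707227·10.8141·284.2500 = 17543.539 mm³

Volume = 17543.539 mm³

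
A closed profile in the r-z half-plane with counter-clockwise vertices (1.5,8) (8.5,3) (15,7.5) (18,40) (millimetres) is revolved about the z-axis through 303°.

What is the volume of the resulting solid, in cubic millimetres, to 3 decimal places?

Profile (r,z), 4 vertices: (1.5,8) (8.5,3) (15,7.5) (18,40)
edge 0: (1.5,8)→(8.5,3)  cross = 1.5·3 − 8.5·8 = -63.5000; (r_i+r_j)·cross = 10·-63.5000 = -635.0000
edge 1: (8.5,3)→(15,7.5)  cross = 8.5·7.5 − 15·3 = 18.7500; (r_i+r_j)·cross = 23.5·18.7500 = 440.6250
edge 2: (15,7.5)→(18,40)  cross = 15·40 − 18·7.5 = 465.0000; (r_i+r_j)·cross = 33·465.0000 = 15345.0000
edge 3: (18,40)→(1.5,8)  cross = 18·8 − 1.5·40 = 84.0000; (r_i+r_j)·cross = 19.5·84.0000 = 1638.0000
Σcross = 504.2500 → A = |Σcross|/2 = 252.1250 mm²
Σ(r_i+r_j)·cross = 16788.6250 → first moment M = |Σ|/6 = 2798.1042
R_c = M/A = 2798.1042/252.1250 = 11.0981 mm
θ = 303° = 5.288348 rad
V = θ·R_c·A = 5.288348·11.0981·252.1250 = 14797.348 mm³

Volume = 14797.348 mm³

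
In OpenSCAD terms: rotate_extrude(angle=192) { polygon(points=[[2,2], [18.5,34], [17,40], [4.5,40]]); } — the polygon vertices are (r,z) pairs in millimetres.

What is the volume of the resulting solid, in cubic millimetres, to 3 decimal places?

Profile (r,z), 4 vertices: (2,2) (18.5,34) (17,40) (4.5,40)
edge 0: (2,2)→(18.5,34)  cross = 2·34 − 18.5·2 = 31.0000; (r_i+r_j)·cross = 20.5·31.0000 = 635.5000
edge 1: (18.5,34)→(17,40)  cross = 18.5·40 − 17·34 = 162.0000; (r_i+r_j)·cross = 35.5·162.0000 = 5751.0000
edge 2: (17,40)→(4.5,40)  cross = 17·40 − 4.5·40 = 500.0000; (r_i+r_j)·cross = 21.5·500.0000 = 10750.0000
edge 3: (4.5,40)→(2,2)  cross = 4.5·2 − 2·40 = -71.0000; (r_i+r_j)·cross = 6.5·-71.0000 = -461.5000
Σcross = 622.0000 → A = |Σcross|/2 = 311.0000 mm²
Σ(r_i+r_j)·cross = 16675.0000 → first moment M = |Σ|/6 = 2779.1667
R_c = M/A = 2779.1667/311.0000 = 8.9362 mm
θ = 192° = 3.351032 rad
V = θ·R_c·A = 3.351032·8.9362·311.0000 = 9313.077 mm³

Volume = 9313.077 mm³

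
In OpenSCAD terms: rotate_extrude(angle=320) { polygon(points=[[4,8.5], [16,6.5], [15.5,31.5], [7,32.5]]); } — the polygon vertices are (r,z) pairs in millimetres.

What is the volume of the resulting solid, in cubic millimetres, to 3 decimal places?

Profile (r,z), 4 vertices: (4,8.5) (16,6.5) (15.5,31.5) (7,32.5)
edge 0: (4,8.5)→(16,6.5)  cross = 4·6.5 − 16·8.5 = -110.0000; (r_i+r_j)·cross = 20·-110.0000 = -2200.0000
edge 1: (16,6.5)→(15.5,31.5)  cross = 16·31.5 − 15.5·6.5 = 403.2500; (r_i+r_j)·cross = 31.5·403.2500 = 12702.3750
edge 2: (15.5,31.5)→(7,32.5)  cross = 15.5·32.5 − 7·31.5 = 283.2500; (r_i+r_j)·cross = 22.5·283.2500 = 6373.1250
edge 3: (7,32.5)→(4,8.5)  cross = 7·8.5 − 4·32.5 = -70.5000; (r_i+r_j)·cross = 11·-70.5000 = -775.5000
Σcross = 506.0000 → A = |Σcross|/2 = 253.0000 mm²
Σ(r_i+r_j)·cross = 16100.0000 → first moment M = |Σ|/6 = 2683.3333
R_c = M/A = 2683.3333/253.0000 = 10.6061 mm
θ = 320° = 5.585054 rad
V = θ·R_c·A = 5.585054·10.6061·253.0000 = 14986.561 mm³

Volume = 14986.561 mm³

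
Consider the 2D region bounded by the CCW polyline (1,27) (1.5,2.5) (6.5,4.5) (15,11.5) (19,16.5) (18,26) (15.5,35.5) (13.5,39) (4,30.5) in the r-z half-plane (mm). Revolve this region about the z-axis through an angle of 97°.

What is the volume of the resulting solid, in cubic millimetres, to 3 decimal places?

Profile (r,z), 9 vertices: (1,27) (1.5,2.5) (6.5,4.5) (15,11.5) (19,16.5) (18,26) (15.5,35.5) (13.5,39) (4,30.5)
edge 0: (1,27)→(1.5,2.5)  cross = 1·2.5 − 1.5·27 = -38.0000; (r_i+r_j)·cross = 2.5·-38.0000 = -95.0000
edge 1: (1.5,2.5)→(6.5,4.5)  cross = 1.5·4.5 − 6.5·2.5 = -9.5000; (r_i+r_j)·cross = 8·-9.5000 = -76.0000
edge 2: (6.5,4.5)→(15,11.5)  cross = 6.5·11.5 − 15·4.5 = 7.2500; (r_i+r_j)·cross = 21.5·7.2500 = 155.8750
edge 3: (15,11.5)→(19,16.5)  cross = 15·16.5 − 19·11.5 = 29.0000; (r_i+r_j)·cross = 34·29.0000 = 986.0000
edge 4: (19,16.5)→(18,26)  cross = 19·26 − 18·16.5 = 197.0000; (r_i+r_j)·cross = 37·197.0000 = 7289.0000
edge 5: (18,26)→(15.5,35.5)  cross = 18·35.5 − 15.5·26 = 236.0000; (r_i+r_j)·cross = 33.5·236.0000 = 7906.0000
edge 6: (15.5,35.5)→(13.5,39)  cross = 15.5·39 − 13.5·35.5 = 125.2500; (r_i+r_j)·cross = 29·125.2500 = 3632.2500
edge 7: (13.5,39)→(4,30.5)  cross = 13.5·30.5 − 4·39 = 255.7500; (r_i+r_j)·cross = 17.5·255.7500 = 4475.6250
edge 8: (4,30.5)→(1,27)  cross = 4·27 − 1·30.5 = 77.5000; (r_i+r_j)·cross = 5·77.5000 = 387.5000
Σcross = 880.2500 → A = |Σcross|/2 = 440.1250 mm²
Σ(r_i+r_j)·cross = 24661.2500 → first moment M = |Σ|/6 = 4110.2083
R_c = M/A = 4110.2083/440.1250 = 9.3387 mm
θ = 97° = 1.692969 rad
V = θ·R_c·A = 1.692969·9.3387·440.1250 = 6958.457 mm³

Volume = 6958.457 mm³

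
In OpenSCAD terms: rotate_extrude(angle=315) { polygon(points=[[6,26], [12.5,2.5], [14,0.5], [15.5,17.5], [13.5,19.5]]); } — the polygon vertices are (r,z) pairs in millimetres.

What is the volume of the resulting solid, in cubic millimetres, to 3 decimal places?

Volume = 6394.843 mm³

Profile (r,z), 5 vertices: (6,26) (12.5,2.5) (14,0.5) (15.5,17.5) (13.5,19.5)
edge 0: (6,26)→(12.5,2.5)  cross = 6·2.5 − 12.5·26 = -310.0000; (r_i+r_j)·cross = 18.5·-310.0000 = -5735.0000
edge 1: (12.5,2.5)→(14,0.5)  cross = 12.5·0.5 − 14·2.5 = -28.7500; (r_i+r_j)·cross = 26.5·-28.7500 = -761.8750
edge 2: (14,0.5)→(15.5,17.5)  cross = 14·17.5 − 15.5·0.5 = 237.2500; (r_i+r_j)·cross = 29.5·237.2500 = 6998.8750
edge 3: (15.5,17.5)→(13.5,19.5)  cross = 15.5·19.5 − 13.5·17.5 = 66.0000; (r_i+r_j)·cross = 29·66.0000 = 1914.0000
edge 4: (13.5,19.5)→(6,26)  cross = 13.5·26 − 6·19.5 = 234.0000; (r_i+r_j)·cross = 19.5·234.0000 = 4563.0000
Σcross = 198.5000 → A = |Σcross|/2 = 99.2500 mm²
Σ(r_i+r_j)·cross = 6979.0000 → first moment M = |Σ|/6 = 1163.1667
R_c = M/A = 1163.1667/99.2500 = 11.7196 mm
θ = 315° = 5.497787 rad
V = θ·R_c·A = 5.497787·11.7196·99.2500 = 6394.843 mm³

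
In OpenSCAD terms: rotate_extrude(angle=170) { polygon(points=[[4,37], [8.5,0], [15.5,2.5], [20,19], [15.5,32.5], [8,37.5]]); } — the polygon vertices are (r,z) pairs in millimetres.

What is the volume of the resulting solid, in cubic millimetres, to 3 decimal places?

Profile (r,z), 6 vertices: (4,37) (8.5,0) (15.5,2.5) (20,19) (15.5,32.5) (8,37.5)
edge 0: (4,37)→(8.5,0)  cross = 4·0 − 8.5·37 = -314.5000; (r_i+r_j)·cross = 12.5·-314.5000 = -3931.2500
edge 1: (8.5,0)→(15.5,2.5)  cross = 8.5·2.5 − 15.5·0 = 21.2500; (r_i+r_j)·cross = 24·21.2500 = 510.0000
edge 2: (15.5,2.5)→(20,19)  cross = 15.5·19 − 20·2.5 = 244.5000; (r_i+r_j)·cross = 35.5·244.5000 = 8679.7500
edge 3: (20,19)→(15.5,32.5)  cross = 20·32.5 − 15.5·19 = 355.5000; (r_i+r_j)·cross = 35.5·355.5000 = 12620.2500
edge 4: (15.5,32.5)→(8,37.5)  cross = 15.5·37.5 − 8·32.5 = 321.2500; (r_i+r_j)·cross = 23.5·321.2500 = 7549.3750
edge 5: (8,37.5)→(4,37)  cross = 8·37 − 4·37.5 = 146.0000; (r_i+r_j)·cross = 12·146.0000 = 1752.0000
Σcross = 774.0000 → A = |Σcross|/2 = 387.0000 mm²
Σ(r_i+r_j)·cross = 27180.1250 → first moment M = |Σ|/6 = 4530.0208
R_c = M/A = 4530.0208/387.0000 = 11.7055 mm
θ = 170° = 2.967060 rad
V = θ·R_c·A = 2.967060·11.7055·387.0000 = 13440.842 mm³

Volume = 13440.842 mm³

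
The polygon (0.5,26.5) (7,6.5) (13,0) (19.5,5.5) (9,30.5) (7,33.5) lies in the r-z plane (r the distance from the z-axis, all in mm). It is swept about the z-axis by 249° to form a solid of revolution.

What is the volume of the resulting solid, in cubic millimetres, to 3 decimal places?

Profile (r,z), 6 vertices: (0.5,26.5) (7,6.5) (13,0) (19.5,5.5) (9,30.5) (7,33.5)
edge 0: (0.5,26.5)→(7,6.5)  cross = 0.5·6.5 − 7·26.5 = -182.2500; (r_i+r_j)·cross = 7.5·-182.2500 = -1366.8750
edge 1: (7,6.5)→(13,0)  cross = 7·0 − 13·6.5 = -84.5000; (r_i+r_j)·cross = 20·-84.5000 = -1690.0000
edge 2: (13,0)→(19.5,5.5)  cross = 13·5.5 − 19.5·0 = 71.5000; (r_i+r_j)·cross = 32.5·71.5000 = 2323.7500
edge 3: (19.5,5.5)→(9,30.5)  cross = 19.5·30.5 − 9·5.5 = 545.2500; (r_i+r_j)·cross = 28.5·545.2500 = 15539.6250
edge 4: (9,30.5)→(7,33.5)  cross = 9·33.5 − 7·30.5 = 88.0000; (r_i+r_j)·cross = 16·88.0000 = 1408.0000
edge 5: (7,33.5)→(0.5,26.5)  cross = 7·26.5 − 0.5·33.5 = 168.7500; (r_i+r_j)·cross = 7.5·168.7500 = 1265.6250
Σcross = 606.7500 → A = |Σcross|/2 = 303.3750 mm²
Σ(r_i+r_j)·cross = 17480.1250 → first moment M = |Σ|/6 = 2913.3542
R_c = M/A = 2913.3542/303.3750 = 9.6031 mm
θ = 249° = 4.345870 rad
V = θ·R_c·A = 4.345870·9.6031·303.3750 = 12661.058 mm³

Volume = 12661.058 mm³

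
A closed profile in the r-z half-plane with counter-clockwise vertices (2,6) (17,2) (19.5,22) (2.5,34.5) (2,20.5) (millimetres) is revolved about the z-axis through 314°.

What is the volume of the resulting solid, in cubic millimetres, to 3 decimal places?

Profile (r,z), 5 vertices: (2,6) (17,2) (19.5,22) (2.5,34.5) (2,20.5)
edge 0: (2,6)→(17,2)  cross = 2·2 − 17·6 = -98.0000; (r_i+r_j)·cross = 19·-98.0000 = -1862.0000
edge 1: (17,2)→(19.5,22)  cross = 17·22 − 19.5·2 = 335.0000; (r_i+r_j)·cross = 36.5·335.0000 = 12227.5000
edge 2: (19.5,22)→(2.5,34.5)  cross = 19.5·34.5 − 2.5·22 = 617.7500; (r_i+r_j)·cross = 22·617.7500 = 13590.5000
edge 3: (2.5,34.5)→(2,20.5)  cross = 2.5·20.5 − 2·34.5 = -17.7500; (r_i+r_j)·cross = 4.5·-17.7500 = -79.8750
edge 4: (2,20.5)→(2,6)  cross = 2·6 − 2·20.5 = -29.0000; (r_i+r_j)·cross = 4·-29.0000 = -116.0000
Σcross = 808.0000 → A = |Σcross|/2 = 404.0000 mm²
Σ(r_i+r_j)·cross = 23760.1250 → first moment M = |Σ|/6 = 3960.0208
R_c = M/A = 3960.0208/404.0000 = 9.8020 mm
θ = 314° = 5.480334 rad
V = θ·R_c·A = 5.480334·9.8020·404.0000 = 21702.236 mm³

Volume = 21702.236 mm³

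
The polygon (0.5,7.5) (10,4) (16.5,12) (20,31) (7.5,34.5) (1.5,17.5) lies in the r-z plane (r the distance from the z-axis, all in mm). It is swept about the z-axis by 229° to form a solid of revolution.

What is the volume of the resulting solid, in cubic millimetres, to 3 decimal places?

Profile (r,z), 6 vertices: (0.5,7.5) (10,4) (16.5,12) (20,31) (7.5,34.5) (1.5,17.5)
edge 0: (0.5,7.5)→(10,4)  cross = 0.5·4 − 10·7.5 = -73.0000; (r_i+r_j)·cross = 10.5·-73.0000 = -766.5000
edge 1: (10,4)→(16.5,12)  cross = 10·12 − 16.5·4 = 54.0000; (r_i+r_j)·cross = 26.5·54.0000 = 1431.0000
edge 2: (16.5,12)→(20,31)  cross = 16.5·31 − 20·12 = 271.5000; (r_i+r_j)·cross = 36.5·271.5000 = 9909.7500
edge 3: (20,31)→(7.5,34.5)  cross = 20·34.5 − 7.5·31 = 457.5000; (r_i+r_j)·cross = 27.5·457.5000 = 12581.2500
edge 4: (7.5,34.5)→(1.5,17.5)  cross = 7.5·17.5 − 1.5·34.5 = 79.5000; (r_i+r_j)·cross = 9·79.5000 = 715.5000
edge 5: (1.5,17.5)→(0.5,7.5)  cross = 1.5·7.5 − 0.5·17.5 = 2.5000; (r_i+r_j)·cross = 2·2.5000 = 5.0000
Σcross = 792.0000 → A = |Σcross|/2 = 396.0000 mm²
Σ(r_i+r_j)·cross = 23876.0000 → first moment M = |Σ|/6 = 3979.3333
R_c = M/A = 3979.3333/396.0000 = 10.0488 mm
θ = 229° = 3.996804 rad
V = θ·R_c·A = 3.996804·10.0488·396.0000 = 15904.615 mm³

Volume = 15904.615 mm³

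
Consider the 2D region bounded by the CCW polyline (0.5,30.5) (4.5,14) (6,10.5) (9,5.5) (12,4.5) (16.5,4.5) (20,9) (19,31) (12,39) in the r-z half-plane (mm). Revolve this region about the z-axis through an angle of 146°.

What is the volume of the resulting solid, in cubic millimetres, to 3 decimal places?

Profile (r,z), 9 vertices: (0.5,30.5) (4.5,14) (6,10.5) (9,5.5) (12,4.5) (16.5,4.5) (20,9) (19,31) (12,39)
edge 0: (0.5,30.5)→(4.5,14)  cross = 0.5·14 − 4.5·30.5 = -130.2500; (r_i+r_j)·cross = 5·-130.2500 = -651.2500
edge 1: (4.5,14)→(6,10.5)  cross = 4.5·10.5 − 6·14 = -36.7500; (r_i+r_j)·cross = 10.5·-36.7500 = -385.8750
edge 2: (6,10.5)→(9,5.5)  cross = 6·5.5 − 9·10.5 = -61.5000; (r_i+r_j)·cross = 15·-61.5000 = -922.5000
edge 3: (9,5.5)→(12,4.5)  cross = 9·4.5 − 12·5.5 = -25.5000; (r_i+r_j)·cross = 21·-25.5000 = -535.5000
edge 4: (12,4.5)→(16.5,4.5)  cross = 12·4.5 − 16.5·4.5 = -20.2500; (r_i+r_j)·cross = 28.5·-20.2500 = -577.1250
edge 5: (16.5,4.5)→(20,9)  cross = 16.5·9 − 20·4.5 = 58.5000; (r_i+r_j)·cross = 36.5·58.5000 = 2135.2500
edge 6: (20,9)→(19,31)  cross = 20·31 − 19·9 = 449.0000; (r_i+r_j)·cross = 39·449.0000 = 17511.0000
edge 7: (19,31)→(12,39)  cross = 19·39 − 12·31 = 369.0000; (r_i+r_j)·cross = 31·369.0000 = 11439.0000
edge 8: (12,39)→(0.5,30.5)  cross = 12·30.5 − 0.5·39 = 346.5000; (r_i+r_j)·cross = 12.5·346.5000 = 4331.2500
Σcross = 948.7500 → A = |Σcross|/2 = 474.3750 mm²
Σ(r_i+r_j)·cross = 32344.2500 → first moment M = |Σ|/6 = 5390.7083
R_c = M/A = 5390.7083/474.3750 = 11.3638 mm
θ = 146° = 2.548181 rad
V = θ·R_c·A = 2.548181·11.3638·474.3750 = 13736.499 mm³

Volume = 13736.499 mm³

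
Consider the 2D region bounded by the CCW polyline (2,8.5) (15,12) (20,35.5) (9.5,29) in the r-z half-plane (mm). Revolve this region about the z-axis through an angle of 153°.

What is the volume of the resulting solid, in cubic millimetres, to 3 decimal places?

Volume = 7076.771 mm³

Profile (r,z), 4 vertices: (2,8.5) (15,12) (20,35.5) (9.5,29)
edge 0: (2,8.5)→(15,12)  cross = 2·12 − 15·8.5 = -103.5000; (r_i+r_j)·cross = 17·-103.5000 = -1759.5000
edge 1: (15,12)→(20,35.5)  cross = 15·35.5 − 20·12 = 292.5000; (r_i+r_j)·cross = 35·292.5000 = 10237.5000
edge 2: (20,35.5)→(9.5,29)  cross = 20·29 − 9.5·35.5 = 242.7500; (r_i+r_j)·cross = 29.5·242.7500 = 7161.1250
edge 3: (9.5,29)→(2,8.5)  cross = 9.5·8.5 − 2·29 = 22.7500; (r_i+r_j)·cross = 11.5·22.7500 = 261.6250
Σcross = 454.5000 → A = |Σcross|/2 = 227.2500 mm²
Σ(r_i+r_j)·cross = 15900.7500 → first moment M = |Σ|/6 = 2650.1250
R_c = M/A = 2650.1250/227.2500 = 11.6617 mm
θ = 153° = 2.670354 rad
V = θ·R_c·A = 2.670354·11.6617·227.2500 = 7076.771 mm³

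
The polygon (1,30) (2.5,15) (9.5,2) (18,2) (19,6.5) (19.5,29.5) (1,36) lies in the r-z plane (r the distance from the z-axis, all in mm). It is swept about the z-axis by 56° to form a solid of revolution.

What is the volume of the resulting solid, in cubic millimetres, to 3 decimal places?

Profile (r,z), 7 vertices: (1,30) (2.5,15) (9.5,2) (18,2) (19,6.5) (19.5,29.5) (1,36)
edge 0: (1,30)→(2.5,15)  cross = 1·15 − 2.5·30 = -60.0000; (r_i+r_j)·cross = 3.5·-60.0000 = -210.0000
edge 1: (2.5,15)→(9.5,2)  cross = 2.5·2 − 9.5·15 = -137.5000; (r_i+r_j)·cross = 12·-137.5000 = -1650.0000
edge 2: (9.5,2)→(18,2)  cross = 9.5·2 − 18·2 = -17.0000; (r_i+r_j)·cross = 27.5·-17.0000 = -467.5000
edge 3: (18,2)→(19,6.5)  cross = 18·6.5 − 19·2 = 79.0000; (r_i+r_j)·cross = 37·79.0000 = 2923.0000
edge 4: (19,6.5)→(19.5,29.5)  cross = 19·29.5 − 19.5·6.5 = 433.7500; (r_i+r_j)·cross = 38.5·433.7500 = 16699.3750
edge 5: (19.5,29.5)→(1,36)  cross = 19.5·36 − 1·29.5 = 672.5000; (r_i+r_j)·cross = 20.5·672.5000 = 13786.2500
edge 6: (1,36)→(1,30)  cross = 1·30 − 1·36 = -6.0000; (r_i+r_j)·cross = 2·-6.0000 = -12.0000
Σcross = 964.7500 → A = |Σcross|/2 = 482.3750 mm²
Σ(r_i+r_j)·cross = 31069.1250 → first moment M = |Σ|/6 = 5178.1875
R_c = M/A = 5178.1875/482.3750 = 10.7348 mm
θ = 56° = 0.977384 rad
V = θ·R_c·A = 0.977384·10.7348·482.3750 = 5061.080 mm³

Volume = 5061.080 mm³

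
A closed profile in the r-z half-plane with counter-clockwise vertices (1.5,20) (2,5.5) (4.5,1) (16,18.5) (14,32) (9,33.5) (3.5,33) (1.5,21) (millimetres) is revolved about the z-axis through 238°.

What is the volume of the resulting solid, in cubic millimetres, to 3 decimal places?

Volume = 10547.403 mm³

Profile (r,z), 8 vertices: (1.5,20) (2,5.5) (4.5,1) (16,18.5) (14,32) (9,33.5) (3.5,33) (1.5,21)
edge 0: (1.5,20)→(2,5.5)  cross = 1.5·5.5 − 2·20 = -31.7500; (r_i+r_j)·cross = 3.5·-31.7500 = -111.1250
edge 1: (2,5.5)→(4.5,1)  cross = 2·1 − 4.5·5.5 = -22.7500; (r_i+r_j)·cross = 6.5·-22.7500 = -147.8750
edge 2: (4.5,1)→(16,18.5)  cross = 4.5·18.5 − 16·1 = 67.2500; (r_i+r_j)·cross = 20.5·67.2500 = 1378.6250
edge 3: (16,18.5)→(14,32)  cross = 16·32 − 14·18.5 = 253.0000; (r_i+r_j)·cross = 30·253.0000 = 7590.0000
edge 4: (14,32)→(9,33.5)  cross = 14·33.5 − 9·32 = 181.0000; (r_i+r_j)·cross = 23·181.0000 = 4163.0000
edge 5: (9,33.5)→(3.5,33)  cross = 9·33 − 3.5·33.5 = 179.7500; (r_i+r_j)·cross = 12.5·179.7500 = 2246.8750
edge 6: (3.5,33)→(1.5,21)  cross = 3.5·21 − 1.5·33 = 24.0000; (r_i+r_j)·cross = 5·24.0000 = 120.0000
edge 7: (1.5,21)→(1.5,20)  cross = 1.5·20 − 1.5·21 = -1.5000; (r_i+r_j)·cross = 3·-1.5000 = -4.5000
Σcross = 649.0000 → A = |Σcross|/2 = 324.5000 mm²
Σ(r_i+r_j)·cross = 15235.0000 → first moment M = |Σ|/6 = 2539.1667
R_c = M/A = 2539.1667/324.5000 = 7.8249 mm
θ = 238° = 4.153884 rad
V = θ·R_c·A = 4.153884·7.8249·324.5000 = 10547.403 mm³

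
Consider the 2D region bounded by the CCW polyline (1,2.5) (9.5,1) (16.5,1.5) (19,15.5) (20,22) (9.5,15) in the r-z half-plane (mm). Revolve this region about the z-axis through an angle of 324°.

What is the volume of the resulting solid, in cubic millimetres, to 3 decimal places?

Profile (r,z), 6 vertices: (1,2.5) (9.5,1) (16.5,1.5) (19,15.5) (20,22) (9.5,15)
edge 0: (1,2.5)→(9.5,1)  cross = 1·1 − 9.5·2.5 = -22.7500; (r_i+r_j)·cross = 10.5·-22.7500 = -238.8750
edge 1: (9.5,1)→(16.5,1.5)  cross = 9.5·1.5 − 16.5·1 = -2.2500; (r_i+r_j)·cross = 26·-2.2500 = -58.5000
edge 2: (16.5,1.5)→(19,15.5)  cross = 16.5·15.5 − 19·1.5 = 227.2500; (r_i+r_j)·cross = 35.5·227.2500 = 8067.3750
edge 3: (19,15.5)→(20,22)  cross = 19·22 − 20·15.5 = 108.0000; (r_i+r_j)·cross = 39·108.0000 = 4212.0000
edge 4: (20,22)→(9.5,15)  cross = 20·15 − 9.5·22 = 91.0000; (r_i+r_j)·cross = 29.5·91.0000 = 2684.5000
edge 5: (9.5,15)→(1,2.5)  cross = 9.5·2.5 − 1·15 = 8.7500; (r_i+r_j)·cross = 10.5·8.7500 = 91.8750
Σcross = 410.0000 → A = |Σcross|/2 = 205.0000 mm²
Σ(r_i+r_j)·cross = 14758.3750 → first moment M = |Σ|/6 = 2459.7292
R_c = M/A = 2459.7292/205.0000 = 11.9987 mm
θ = 324° = 5.654867 rad
V = θ·R_c·A = 5.654867·11.9987·205.0000 = 13909.441 mm³

Volume = 13909.441 mm³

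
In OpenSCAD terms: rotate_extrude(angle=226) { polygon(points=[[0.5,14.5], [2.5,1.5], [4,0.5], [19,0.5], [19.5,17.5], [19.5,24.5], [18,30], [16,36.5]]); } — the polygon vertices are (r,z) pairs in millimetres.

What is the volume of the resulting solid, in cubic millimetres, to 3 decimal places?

Profile (r,z), 8 vertices: (0.5,14.5) (2.5,1.5) (4,0.5) (19,0.5) (19.5,17.5) (19.5,24.5) (18,30) (16,36.5)
edge 0: (0.5,14.5)→(2.5,1.5)  cross = 0.5·1.5 − 2.5·14.5 = -35.5000; (r_i+r_j)·cross = 3·-35.5000 = -106.5000
edge 1: (2.5,1.5)→(4,0.5)  cross = 2.5·0.5 − 4·1.5 = -4.7500; (r_i+r_j)·cross = 6.5·-4.7500 = -30.8750
edge 2: (4,0.5)→(19,0.5)  cross = 4·0.5 − 19·0.5 = -7.5000; (r_i+r_j)·cross = 23·-7.5000 = -172.5000
edge 3: (19,0.5)→(19.5,17.5)  cross = 19·17.5 − 19.5·0.5 = 322.7500; (r_i+r_j)·cross = 38.5·322.7500 = 12425.8750
edge 4: (19.5,17.5)→(19.5,24.5)  cross = 19.5·24.5 − 19.5·17.5 = 136.5000; (r_i+r_j)·cross = 39·136.5000 = 5323.5000
edge 5: (19.5,24.5)→(18,30)  cross = 19.5·30 − 18·24.5 = 144.0000; (r_i+r_j)·cross = 37.5·144.0000 = 5400.0000
edge 6: (18,30)→(16,36.5)  cross = 18·36.5 − 16·30 = 177.0000; (r_i+r_j)·cross = 34·177.0000 = 6018.0000
edge 7: (16,36.5)→(0.5,14.5)  cross = 16·14.5 − 0.5·36.5 = 213.7500; (r_i+r_j)·cross = 16.5·213.7500 = 3526.8750
Σcross = 946.2500 → A = |Σcross|/2 = 473.1250 mm²
Σ(r_i+r_j)·cross = 32384.3750 → first moment M = |Σ|/6 = 5397.3958
R_c = M/A = 5397.3958/473.1250 = 11.4080 mm
θ = 226° = 3.944444 rad
V = θ·R_c·A = 3.944444·11.4080·473.1250 = 21289.726 mm³

Volume = 21289.726 mm³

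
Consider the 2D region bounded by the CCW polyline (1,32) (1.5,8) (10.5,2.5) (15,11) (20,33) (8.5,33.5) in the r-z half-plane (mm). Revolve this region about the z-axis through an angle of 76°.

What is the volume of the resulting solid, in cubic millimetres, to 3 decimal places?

Volume = 5287.562 mm³

Profile (r,z), 6 vertices: (1,32) (1.5,8) (10.5,2.5) (15,11) (20,33) (8.5,33.5)
edge 0: (1,32)→(1.5,8)  cross = 1·8 − 1.5·32 = -40.0000; (r_i+r_j)·cross = 2.5·-40.0000 = -100.0000
edge 1: (1.5,8)→(10.5,2.5)  cross = 1.5·2.5 − 10.5·8 = -80.2500; (r_i+r_j)·cross = 12·-80.2500 = -963.0000
edge 2: (10.5,2.5)→(15,11)  cross = 10.5·11 − 15·2.5 = 78.0000; (r_i+r_j)·cross = 25.5·78.0000 = 1989.0000
edge 3: (15,11)→(20,33)  cross = 15·33 − 20·11 = 275.0000; (r_i+r_j)·cross = 35·275.0000 = 9625.0000
edge 4: (20,33)→(8.5,33.5)  cross = 20·33.5 − 8.5·33 = 389.5000; (r_i+r_j)·cross = 28.5·389.5000 = 11100.7500
edge 5: (8.5,33.5)→(1,32)  cross = 8.5·32 − 1·33.5 = 238.5000; (r_i+r_j)·cross = 9.5·238.5000 = 2265.7500
Σcross = 860.7500 → A = |Σcross|/2 = 430.3750 mm²
Σ(r_i+r_j)·cross = 23917.5000 → first moment M = |Σ|/6 = 3986.2500
R_c = M/A = 3986.2500/430.3750 = 9.2623 mm
θ = 76° = 1.326450 rad
V = θ·R_c·A = 1.326450·9.2623·430.3750 = 5287.562 mm³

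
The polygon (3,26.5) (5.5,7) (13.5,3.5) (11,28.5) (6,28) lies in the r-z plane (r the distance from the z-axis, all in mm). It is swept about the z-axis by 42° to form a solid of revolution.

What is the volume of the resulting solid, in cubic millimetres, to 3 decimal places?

Profile (r,z), 5 vertices: (3,26.5) (5.5,7) (13.5,3.5) (11,28.5) (6,28)
edge 0: (3,26.5)→(5.5,7)  cross = 3·7 − 5.5·26.5 = -124.7500; (r_i+r_j)·cross = 8.5·-124.7500 = -1060.3750
edge 1: (5.5,7)→(13.5,3.5)  cross = 5.5·3.5 − 13.5·7 = -75.2500; (r_i+r_j)·cross = 19·-75.2500 = -1429.7500
edge 2: (13.5,3.5)→(11,28.5)  cross = 13.5·28.5 − 11·3.5 = 346.2500; (r_i+r_j)·cross = 24.5·346.2500 = 8483.1250
edge 3: (11,28.5)→(6,28)  cross = 11·28 − 6·28.5 = 137.0000; (r_i+r_j)·cross = 17·137.0000 = 2329.0000
edge 4: (6,28)→(3,26.5)  cross = 6·26.5 − 3·28 = 75.0000; (r_i+r_j)·cross = 9·75.0000 = 675.0000
Σcross = 358.2500 → A = |Σcross|/2 = 179.1250 mm²
Σ(r_i+r_j)·cross = 8997.0000 → first moment M = |Σ|/6 = 1499.5000
R_c = M/A = 1499.5000/179.1250 = 8.3712 mm
θ = 42° = 0.733038 rad
V = θ·R_c·A = 0.733038·8.3712·179.1250 = 1099.191 mm³

Volume = 1099.191 mm³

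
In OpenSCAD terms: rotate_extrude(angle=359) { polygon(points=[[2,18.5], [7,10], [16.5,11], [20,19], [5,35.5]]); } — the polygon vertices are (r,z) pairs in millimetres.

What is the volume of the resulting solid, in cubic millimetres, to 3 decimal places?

Volume = 16588.264 mm³

Profile (r,z), 5 vertices: (2,18.5) (7,10) (16.5,11) (20,19) (5,35.5)
edge 0: (2,18.5)→(7,10)  cross = 2·10 − 7·18.5 = -109.5000; (r_i+r_j)·cross = 9·-109.5000 = -985.5000
edge 1: (7,10)→(16.5,11)  cross = 7·11 − 16.5·10 = -88.0000; (r_i+r_j)·cross = 23.5·-88.0000 = -2068.0000
edge 2: (16.5,11)→(20,19)  cross = 16.5·19 − 20·11 = 93.5000; (r_i+r_j)·cross = 36.5·93.5000 = 3412.7500
edge 3: (20,19)→(5,35.5)  cross = 20·35.5 − 5·19 = 615.0000; (r_i+r_j)·cross = 25·615.0000 = 15375.0000
edge 4: (5,35.5)→(2,18.5)  cross = 5·18.5 − 2·35.5 = 21.5000; (r_i+r_j)·cross = 7·21.5000 = 150.5000
Σcross = 532.5000 → A = |Σcross|/2 = 266.2500 mm²
Σ(r_i+r_j)·cross = 15884.7500 → first moment M = |Σ|/6 = 2647.4583
R_c = M/A = 2647.4583/266.2500 = 9.9435 mm
θ = 359° = 6.265732 rad
V = θ·R_c·A = 6.265732·9.9435·266.2500 = 16588.264 mm³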